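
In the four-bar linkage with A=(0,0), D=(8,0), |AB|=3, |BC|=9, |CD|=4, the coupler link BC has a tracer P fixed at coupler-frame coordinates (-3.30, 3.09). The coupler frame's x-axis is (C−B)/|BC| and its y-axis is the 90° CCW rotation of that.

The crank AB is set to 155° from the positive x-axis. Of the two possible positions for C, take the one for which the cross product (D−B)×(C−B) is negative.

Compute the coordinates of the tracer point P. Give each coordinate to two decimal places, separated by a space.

-4.21 5.54

A=(0,0), D=(8.00,0)
B = A + 3.00·(cos155°, sin155°) = (-2.7189, 1.2679)
|BD| = 10.7936
circle(B,9.00) ∩ circle(D,4.00): a=8.4079, h=3.2106
  candidates: C₊=(6.0079,3.4686) cross=34.654; C₋=(5.2536,-2.9081) cross=-34.654
  mode - wants cross < 0 → take C=(5.2536,-2.9081) (cross=-34.654)
ex = (C−B)/|BC| = (0.8858,-0.4640); ey = (0.4640,0.8858)
P = B + -3.30·ex + 3.09·ey = (-4.2084,5.5363)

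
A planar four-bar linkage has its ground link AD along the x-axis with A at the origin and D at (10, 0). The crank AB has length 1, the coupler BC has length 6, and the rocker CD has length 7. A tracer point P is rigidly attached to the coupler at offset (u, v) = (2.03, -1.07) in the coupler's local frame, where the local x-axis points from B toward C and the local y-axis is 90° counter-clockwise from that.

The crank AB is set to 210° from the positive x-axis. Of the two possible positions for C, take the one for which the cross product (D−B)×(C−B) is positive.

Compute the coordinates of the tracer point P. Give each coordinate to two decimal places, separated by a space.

1.39 -0.06

A=(0,0), D=(10.00,0)
B = A + 1.00·(cos210°, sin210°) = (-0.8660, -0.5000)
|BD| = 10.8775
circle(B,6.00) ∩ circle(D,7.00): a=4.8412, h=3.5444
  candidates: C₊=(3.8071,3.2632) cross=38.554; C₋=(4.1330,-3.8181) cross=-38.554
  mode + wants cross > 0 → take C=(3.8071,3.2632) (cross=38.554)
ex = (C−B)/|BC| = (0.7789,0.6272); ey = (-0.6272,0.7789)
P = B + 2.03·ex + -1.07·ey = (1.3862,-0.0602)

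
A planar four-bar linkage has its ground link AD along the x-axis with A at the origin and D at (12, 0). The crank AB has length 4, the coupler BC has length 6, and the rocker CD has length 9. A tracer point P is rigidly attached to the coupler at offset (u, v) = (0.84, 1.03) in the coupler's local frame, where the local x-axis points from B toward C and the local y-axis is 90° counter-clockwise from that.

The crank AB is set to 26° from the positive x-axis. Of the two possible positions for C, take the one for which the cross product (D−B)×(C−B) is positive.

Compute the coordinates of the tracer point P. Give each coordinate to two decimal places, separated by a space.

A=(0,0), D=(12.00,0)
B = A + 4.00·(cos26°, sin26°) = (3.5952, 1.7535)
|BD| = 8.5858
circle(B,6.00) ∩ circle(D,9.00): a=1.6723, h=5.7622
  candidates: C₊=(6.4090,7.0527) cross=49.473; C₋=(4.0554,-4.2288) cross=-49.473
  mode + wants cross > 0 → take C=(6.4090,7.0527) (cross=49.473)
ex = (C−B)/|BC| = (0.4690,0.8832); ey = (-0.8832,0.4690)
P = B + 0.84·ex + 1.03·ey = (3.0794,2.9784)

3.08 2.98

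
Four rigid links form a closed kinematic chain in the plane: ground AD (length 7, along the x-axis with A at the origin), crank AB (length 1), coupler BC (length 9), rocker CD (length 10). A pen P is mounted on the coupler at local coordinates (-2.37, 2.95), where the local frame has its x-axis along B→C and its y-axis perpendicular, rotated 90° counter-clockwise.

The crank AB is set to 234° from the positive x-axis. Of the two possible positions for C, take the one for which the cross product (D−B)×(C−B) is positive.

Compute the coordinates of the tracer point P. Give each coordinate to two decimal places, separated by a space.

A=(0,0), D=(7.00,0)
B = A + 1.00·(cos234°, sin234°) = (-0.5878, -0.8090)
|BD| = 7.6308
circle(B,9.00) ∩ circle(D,10.00): a=2.5704, h=8.6251
  candidates: C₊=(1.0537,8.0400) cross=65.817; C₋=(2.8826,-9.1130) cross=-65.817
  mode + wants cross > 0 → take C=(1.0537,8.0400) (cross=65.817)
ex = (C−B)/|BC| = (0.1824,0.9832); ey = (-0.9832,0.1824)
P = B + -2.37·ex + 2.95·ey = (-3.9206,-2.6012)

-3.92 -2.60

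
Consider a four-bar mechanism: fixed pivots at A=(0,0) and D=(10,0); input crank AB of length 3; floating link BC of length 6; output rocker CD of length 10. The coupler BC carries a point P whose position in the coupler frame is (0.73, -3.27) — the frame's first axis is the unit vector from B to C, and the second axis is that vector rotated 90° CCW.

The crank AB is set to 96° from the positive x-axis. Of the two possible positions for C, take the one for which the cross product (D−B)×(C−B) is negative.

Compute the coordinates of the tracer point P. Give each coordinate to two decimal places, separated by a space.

A=(0,0), D=(10.00,0)
B = A + 3.00·(cos96°, sin96°) = (-0.3136, 2.9836)
|BD| = 10.7365
circle(B,6.00) ∩ circle(D,10.00): a=2.3877, h=5.5044
  candidates: C₊=(3.5097,7.6077) cross=59.098; C₋=(0.4505,-2.9676) cross=-59.098
  mode - wants cross < 0 → take C=(0.4505,-2.9676) (cross=-59.098)
ex = (C−B)/|BC| = (0.1273,-0.9919); ey = (0.9919,0.1273)
P = B + 0.73·ex + -3.27·ey = (-3.4640,1.8431)

-3.46 1.84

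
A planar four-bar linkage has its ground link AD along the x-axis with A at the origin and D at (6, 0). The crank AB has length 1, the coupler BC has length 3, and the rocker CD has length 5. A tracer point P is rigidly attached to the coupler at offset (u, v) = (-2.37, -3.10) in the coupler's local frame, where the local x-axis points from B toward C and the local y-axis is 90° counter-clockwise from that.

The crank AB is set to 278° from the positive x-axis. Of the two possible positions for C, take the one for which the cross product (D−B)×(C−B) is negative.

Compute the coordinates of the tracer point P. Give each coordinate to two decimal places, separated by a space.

A=(0,0), D=(6.00,0)
B = A + 1.00·(cos278°, sin278°) = (0.1392, -0.9903)
|BD| = 5.9439
circle(B,3.00) ∩ circle(D,5.00): a=1.6260, h=2.5211
  candidates: C₊=(1.3225,1.7665) cross=14.985; C₋=(2.1625,-3.2052) cross=-14.985
  mode - wants cross < 0 → take C=(2.1625,-3.2052) (cross=-14.985)
ex = (C−B)/|BC| = (0.6744,-0.7383); ey = (0.7383,0.6744)
P = B + -2.37·ex + -3.10·ey = (-3.7481,-1.3312)

-3.75 -1.33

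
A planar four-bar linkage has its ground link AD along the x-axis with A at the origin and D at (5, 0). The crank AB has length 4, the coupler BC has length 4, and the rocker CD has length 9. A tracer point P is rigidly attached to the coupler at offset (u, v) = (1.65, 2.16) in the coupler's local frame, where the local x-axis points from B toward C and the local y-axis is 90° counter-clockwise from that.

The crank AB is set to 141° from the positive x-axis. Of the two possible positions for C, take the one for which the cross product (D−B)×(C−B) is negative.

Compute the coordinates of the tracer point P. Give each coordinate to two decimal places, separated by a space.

-1.31 0.48

A=(0,0), D=(5.00,0)
B = A + 4.00·(cos141°, sin141°) = (-3.1086, 2.5173)
|BD| = 8.4903
circle(B,4.00) ∩ circle(D,9.00): a=0.4173, h=3.9782
  candidates: C₊=(-1.5306,6.1929) cross=33.776; C₋=(-3.8895,-1.4057) cross=-33.776
  mode - wants cross < 0 → take C=(-3.8895,-1.4057) (cross=-33.776)
ex = (C−B)/|BC| = (-0.1952,-0.9808); ey = (0.9808,-0.1952)
P = B + 1.65·ex + 2.16·ey = (-1.3123,0.4773)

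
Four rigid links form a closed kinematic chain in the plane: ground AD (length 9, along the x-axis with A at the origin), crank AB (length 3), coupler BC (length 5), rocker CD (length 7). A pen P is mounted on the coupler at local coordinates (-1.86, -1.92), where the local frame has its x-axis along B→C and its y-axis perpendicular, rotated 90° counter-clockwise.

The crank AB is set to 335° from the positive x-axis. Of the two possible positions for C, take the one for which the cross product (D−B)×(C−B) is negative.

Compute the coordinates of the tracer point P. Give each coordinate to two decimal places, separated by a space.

A=(0,0), D=(9.00,0)
B = A + 3.00·(cos335°, sin335°) = (2.7189, -1.2679)
|BD| = 6.4078
circle(B,5.00) ∩ circle(D,7.00): a=1.3312, h=4.8195
  candidates: C₊=(3.0701,3.7198) cross=30.883; C₋=(4.9774,-5.7287) cross=-30.883
  mode - wants cross < 0 → take C=(4.9774,-5.7287) (cross=-30.883)
ex = (C−B)/|BC| = (0.4517,-0.8922); ey = (0.8922,0.4517)
P = B + -1.86·ex + -1.92·ey = (0.1658,-0.4756)

0.17 -0.48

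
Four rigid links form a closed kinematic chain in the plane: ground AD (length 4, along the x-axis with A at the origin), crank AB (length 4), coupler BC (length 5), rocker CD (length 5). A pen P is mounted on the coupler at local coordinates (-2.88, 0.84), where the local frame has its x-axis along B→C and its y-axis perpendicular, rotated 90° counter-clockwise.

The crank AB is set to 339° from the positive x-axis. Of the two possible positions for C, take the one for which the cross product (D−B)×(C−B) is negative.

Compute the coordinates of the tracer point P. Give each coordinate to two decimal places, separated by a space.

0.89 -0.49

A=(0,0), D=(4.00,0)
B = A + 4.00·(cos339°, sin339°) = (3.7343, -1.4335)
|BD| = 1.4579
circle(B,5.00) ∩ circle(D,5.00): a=0.7289, h=4.9466
  candidates: C₊=(-0.9966,0.1847) cross=7.212; C₋=(8.7309,-1.6182) cross=-7.212
  mode - wants cross < 0 → take C=(8.7309,-1.6182) (cross=-7.212)
ex = (C−B)/|BC| = (0.9993,-0.0369); ey = (0.0369,0.9993)
P = B + -2.88·ex + 0.84·ey = (0.8873,-0.4877)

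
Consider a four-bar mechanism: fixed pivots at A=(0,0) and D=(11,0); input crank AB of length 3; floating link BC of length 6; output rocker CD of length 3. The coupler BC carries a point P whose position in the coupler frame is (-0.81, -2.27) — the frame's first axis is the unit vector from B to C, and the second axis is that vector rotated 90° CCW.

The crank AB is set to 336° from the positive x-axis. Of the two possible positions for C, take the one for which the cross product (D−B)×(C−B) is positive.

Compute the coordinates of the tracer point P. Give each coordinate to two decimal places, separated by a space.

A=(0,0), D=(11.00,0)
B = A + 3.00·(cos336°, sin336°) = (2.7406, -1.2202)
|BD| = 8.3490
circle(B,6.00) ∩ circle(D,3.00): a=5.7915, h=1.5681
  candidates: C₊=(8.2407,1.1775) cross=13.092; C₋=(8.6991,-1.9251) cross=-13.092
  mode + wants cross > 0 → take C=(8.2407,1.1775) (cross=13.092)
ex = (C−B)/|BC| = (0.9167,0.3996); ey = (-0.3996,0.9167)
P = B + -0.81·ex + -2.27·ey = (2.9052,-3.6248)

2.91 -3.62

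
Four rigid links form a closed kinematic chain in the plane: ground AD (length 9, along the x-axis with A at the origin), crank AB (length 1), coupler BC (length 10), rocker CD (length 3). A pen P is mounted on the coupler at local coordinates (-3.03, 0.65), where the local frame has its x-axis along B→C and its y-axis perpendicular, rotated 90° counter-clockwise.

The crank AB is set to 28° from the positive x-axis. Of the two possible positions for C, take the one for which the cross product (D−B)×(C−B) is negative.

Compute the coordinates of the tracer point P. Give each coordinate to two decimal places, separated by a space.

A=(0,0), D=(9.00,0)
B = A + 1.00·(cos28°, sin28°) = (0.8829, 0.4695)
|BD| = 8.1306
circle(B,10.00) ∩ circle(D,3.00): a=9.6614, h=2.5800
  candidates: C₊=(10.6772,2.4873) cross=20.977; C₋=(10.3793,-2.6641) cross=-20.977
  mode - wants cross < 0 → take C=(10.3793,-2.6641) (cross=-20.977)
ex = (C−B)/|BC| = (0.9496,-0.3134); ey = (0.3134,0.9496)
P = B + -3.03·ex + 0.65·ey = (-1.7908,2.0362)

-1.79 2.04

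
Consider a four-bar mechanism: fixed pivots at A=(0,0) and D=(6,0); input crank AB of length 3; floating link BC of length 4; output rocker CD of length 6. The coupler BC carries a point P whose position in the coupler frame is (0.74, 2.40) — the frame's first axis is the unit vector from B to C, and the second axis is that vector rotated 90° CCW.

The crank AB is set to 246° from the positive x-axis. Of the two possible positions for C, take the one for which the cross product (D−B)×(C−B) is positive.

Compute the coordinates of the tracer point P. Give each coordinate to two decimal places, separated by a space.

-3.25 -1.26

A=(0,0), D=(6.00,0)
B = A + 3.00·(cos246°, sin246°) = (-1.2202, -2.7406)
|BD| = 7.7229
circle(B,4.00) ∩ circle(D,6.00): a=2.5666, h=3.0680
  candidates: C₊=(0.0906,1.0385) cross=23.694; C₋=(2.2681,-4.6982) cross=-23.694
  mode + wants cross > 0 → take C=(0.0906,1.0385) (cross=23.694)
ex = (C−B)/|BC| = (0.3277,0.9448); ey = (-0.9448,0.3277)
P = B + 0.74·ex + 2.40·ey = (-3.2452,-1.2550)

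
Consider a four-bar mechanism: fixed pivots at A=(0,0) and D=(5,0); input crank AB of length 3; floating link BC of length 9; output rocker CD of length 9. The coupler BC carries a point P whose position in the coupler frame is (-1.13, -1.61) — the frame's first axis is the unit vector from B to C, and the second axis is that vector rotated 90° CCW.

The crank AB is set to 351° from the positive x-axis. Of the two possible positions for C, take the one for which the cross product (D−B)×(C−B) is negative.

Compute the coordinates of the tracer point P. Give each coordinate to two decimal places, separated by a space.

A=(0,0), D=(5.00,0)
B = A + 3.00·(cos351°, sin351°) = (2.9631, -0.4693)
|BD| = 2.0903
circle(B,9.00) ∩ circle(D,9.00): a=1.0451, h=8.9391
  candidates: C₊=(1.9746,8.4762) cross=18.685; C₋=(5.9885,-8.9456) cross=-18.685
  mode - wants cross < 0 → take C=(5.9885,-8.9456) (cross=-18.685)
ex = (C−B)/|BC| = (0.3362,-0.9418); ey = (0.9418,0.3362)
P = B + -1.13·ex + -1.61·ey = (1.0669,0.0537)

1.07 0.05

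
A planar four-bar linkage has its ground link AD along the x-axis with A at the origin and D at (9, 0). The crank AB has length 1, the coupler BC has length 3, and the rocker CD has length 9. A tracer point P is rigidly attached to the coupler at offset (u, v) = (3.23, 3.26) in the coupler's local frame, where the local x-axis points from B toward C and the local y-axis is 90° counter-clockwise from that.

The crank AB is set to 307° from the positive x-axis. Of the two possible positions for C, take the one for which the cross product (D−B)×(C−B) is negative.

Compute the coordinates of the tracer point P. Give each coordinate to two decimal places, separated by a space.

A=(0,0), D=(9.00,0)
B = A + 1.00·(cos307°, sin307°) = (0.6018, -0.7986)
|BD| = 8.4361
circle(B,3.00) ∩ circle(D,9.00): a=-0.0494, h=2.9996
  candidates: C₊=(0.2687,2.1828) cross=25.305; C₋=(0.8367,-3.7894) cross=-25.305
  mode - wants cross < 0 → take C=(0.8367,-3.7894) (cross=-25.305)
ex = (C−B)/|BC| = (0.0783,-0.9969); ey = (0.9969,0.0783)
P = B + 3.23·ex + 3.26·ey = (4.1047,-3.7635)

4.10 -3.76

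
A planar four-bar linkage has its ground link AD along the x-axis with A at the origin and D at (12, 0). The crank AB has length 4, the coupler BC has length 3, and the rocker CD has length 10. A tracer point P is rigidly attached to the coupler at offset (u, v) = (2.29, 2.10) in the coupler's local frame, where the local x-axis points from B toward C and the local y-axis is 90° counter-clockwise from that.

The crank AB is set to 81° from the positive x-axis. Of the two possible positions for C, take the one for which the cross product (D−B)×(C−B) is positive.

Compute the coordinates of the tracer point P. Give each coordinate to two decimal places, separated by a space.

1.94 6.77

A=(0,0), D=(12.00,0)
B = A + 4.00·(cos81°, sin81°) = (0.6257, 3.9508)
|BD| = 12.0409
circle(B,3.00) ∩ circle(D,10.00): a=2.2416, h=1.9938
  candidates: C₊=(3.3974,5.0986) cross=24.007; C₋=(2.0891,1.3319) cross=-24.007
  mode + wants cross > 0 → take C=(3.3974,5.0986) (cross=24.007)
ex = (C−B)/|BC| = (0.9239,0.3826); ey = (-0.3826,0.9239)
P = B + 2.29·ex + 2.10·ey = (1.9380,6.7672)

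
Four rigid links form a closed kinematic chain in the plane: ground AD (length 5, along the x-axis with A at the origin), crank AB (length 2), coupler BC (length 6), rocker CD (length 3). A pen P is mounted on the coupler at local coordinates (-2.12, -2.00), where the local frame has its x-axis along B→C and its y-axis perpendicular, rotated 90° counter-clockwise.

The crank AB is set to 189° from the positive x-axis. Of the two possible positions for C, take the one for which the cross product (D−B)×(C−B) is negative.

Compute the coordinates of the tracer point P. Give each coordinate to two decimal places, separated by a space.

-4.70 -1.34

A=(0,0), D=(5.00,0)
B = A + 2.00·(cos189°, sin189°) = (-1.9754, -0.3129)
|BD| = 6.9824
circle(B,6.00) ∩ circle(D,3.00): a=5.4246, h=2.5639
  candidates: C₊=(3.3289,2.4915) cross=17.902; C₋=(3.5587,-2.6311) cross=-17.902
  mode - wants cross < 0 → take C=(3.5587,-2.6311) (cross=-17.902)
ex = (C−B)/|BC| = (0.9223,-0.3864); ey = (0.3864,0.9223)
P = B + -2.12·ex + -2.00·ey = (-4.7035,-1.3385)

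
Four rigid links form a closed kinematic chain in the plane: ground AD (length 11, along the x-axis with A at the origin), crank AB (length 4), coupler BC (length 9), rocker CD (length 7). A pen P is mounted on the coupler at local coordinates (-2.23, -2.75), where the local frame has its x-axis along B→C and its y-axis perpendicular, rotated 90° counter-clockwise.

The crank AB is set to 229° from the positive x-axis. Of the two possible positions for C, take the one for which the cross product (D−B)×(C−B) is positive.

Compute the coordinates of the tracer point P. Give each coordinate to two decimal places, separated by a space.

-2.69 -6.56

A=(0,0), D=(11.00,0)
B = A + 4.00·(cos229°, sin229°) = (-2.6242, -3.0188)
|BD| = 13.9547
circle(B,9.00) ∩ circle(D,7.00): a=8.1239, h=3.8733
  candidates: C₊=(4.4694,2.5202) cross=54.050; C₋=(6.1452,-5.0429) cross=-54.050
  mode + wants cross > 0 → take C=(4.4694,2.5202) (cross=54.050)
ex = (C−B)/|BC| = (0.7882,0.6154); ey = (-0.6154,0.7882)
P = B + -2.23·ex + -2.75·ey = (-2.6894,-6.5588)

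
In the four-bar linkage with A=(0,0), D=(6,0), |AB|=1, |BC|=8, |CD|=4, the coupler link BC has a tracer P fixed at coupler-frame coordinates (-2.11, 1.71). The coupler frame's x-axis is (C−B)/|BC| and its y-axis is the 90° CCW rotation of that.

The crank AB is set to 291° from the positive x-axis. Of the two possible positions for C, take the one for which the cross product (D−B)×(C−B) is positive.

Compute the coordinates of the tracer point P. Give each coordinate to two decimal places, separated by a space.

-2.36 -0.86

A=(0,0), D=(6.00,0)
B = A + 1.00·(cos291°, sin291°) = (0.3584, -0.9336)
|BD| = 5.7184
circle(B,8.00) ∩ circle(D,4.00): a=7.0562, h=3.7696
  candidates: C₊=(6.7045,3.9375) cross=21.556; C₋=(7.9353,-3.5006) cross=-21.556
  mode + wants cross > 0 → take C=(6.7045,3.9375) (cross=21.556)
ex = (C−B)/|BC| = (0.7933,0.6089); ey = (-0.6089,0.7933)
P = B + -2.11·ex + 1.71·ey = (-2.3566,-0.8618)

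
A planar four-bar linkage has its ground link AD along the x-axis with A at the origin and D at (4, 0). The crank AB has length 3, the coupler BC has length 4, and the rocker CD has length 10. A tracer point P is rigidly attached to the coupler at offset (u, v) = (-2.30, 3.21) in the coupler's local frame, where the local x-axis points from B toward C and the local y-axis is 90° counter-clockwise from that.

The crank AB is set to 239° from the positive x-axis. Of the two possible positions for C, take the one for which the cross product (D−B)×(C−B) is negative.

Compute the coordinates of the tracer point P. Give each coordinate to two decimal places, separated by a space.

2.32 -3.39

A=(0,0), D=(4.00,0)
B = A + 3.00·(cos239°, sin239°) = (-1.5451, -2.5715)
|BD| = 6.1124
circle(B,4.00) ∩ circle(D,10.00): a=-3.8151, h=1.2019
  candidates: C₊=(-5.5119,-3.0862) cross=7.347; C₋=(-4.5005,-5.2669) cross=-7.347
  mode - wants cross < 0 → take C=(-4.5005,-5.2669) (cross=-7.347)
ex = (C−B)/|BC| = (-0.7389,-0.6739); ey = (0.6739,-0.7389)
P = B + -2.30·ex + 3.21·ey = (2.3174,-3.3934)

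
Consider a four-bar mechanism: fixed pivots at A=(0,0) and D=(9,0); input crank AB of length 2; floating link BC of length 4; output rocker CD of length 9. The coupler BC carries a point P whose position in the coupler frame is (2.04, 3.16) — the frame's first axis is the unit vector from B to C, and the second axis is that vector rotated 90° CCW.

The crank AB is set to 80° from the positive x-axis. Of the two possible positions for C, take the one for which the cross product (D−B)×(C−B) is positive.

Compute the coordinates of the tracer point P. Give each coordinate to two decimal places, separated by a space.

-1.71 5.12

A=(0,0), D=(9.00,0)
B = A + 2.00·(cos80°, sin80°) = (0.3473, 1.9696)
|BD| = 8.8740
circle(B,4.00) ∩ circle(D,9.00): a=0.7747, h=3.9243
  candidates: C₊=(1.9736,5.6241) cross=34.824; C₋=(0.2316,-2.0287) cross=-34.824
  mode + wants cross > 0 → take C=(1.9736,5.6241) (cross=34.824)
ex = (C−B)/|BC| = (0.4066,0.9136); ey = (-0.9136,0.4066)
P = B + 2.04·ex + 3.16·ey = (-1.7103,5.1182)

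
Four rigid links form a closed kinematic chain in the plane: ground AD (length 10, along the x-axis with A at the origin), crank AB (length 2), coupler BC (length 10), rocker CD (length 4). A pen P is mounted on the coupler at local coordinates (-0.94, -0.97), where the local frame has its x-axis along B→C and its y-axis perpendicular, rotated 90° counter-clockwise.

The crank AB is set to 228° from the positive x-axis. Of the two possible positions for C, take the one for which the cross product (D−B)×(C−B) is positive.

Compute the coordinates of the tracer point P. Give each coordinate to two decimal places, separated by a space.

-1.72 -2.78

A=(0,0), D=(10.00,0)
B = A + 2.00·(cos228°, sin228°) = (-1.3383, -1.4863)
|BD| = 11.4353
circle(B,10.00) ∩ circle(D,4.00): a=9.3905, h=3.4379
  candidates: C₊=(7.5257,3.1429) cross=39.313; C₋=(8.4194,-3.6745) cross=-39.313
  mode + wants cross > 0 → take C=(7.5257,3.1429) (cross=39.313)
ex = (C−B)/|BC| = (0.8864,0.4629); ey = (-0.4629,0.8864)
P = B + -0.94·ex + -0.97·ey = (-1.7224,-2.7812)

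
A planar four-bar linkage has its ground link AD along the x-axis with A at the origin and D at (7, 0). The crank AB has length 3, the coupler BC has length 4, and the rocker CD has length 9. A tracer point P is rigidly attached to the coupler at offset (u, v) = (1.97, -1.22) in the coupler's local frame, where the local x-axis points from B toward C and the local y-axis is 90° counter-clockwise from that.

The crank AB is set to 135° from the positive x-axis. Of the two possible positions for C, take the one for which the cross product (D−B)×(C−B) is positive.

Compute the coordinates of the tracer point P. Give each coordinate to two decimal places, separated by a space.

-0.07 3.19

A=(0,0), D=(7.00,0)
B = A + 3.00·(cos135°, sin135°) = (-2.1213, 2.1213)
|BD| = 9.3647
circle(B,4.00) ∩ circle(D,9.00): a=1.2119, h=3.8120
  candidates: C₊=(-0.0774,5.5597) cross=35.698; C₋=(-1.8044,-1.8661) cross=-35.698
  mode + wants cross > 0 → take C=(-0.0774,5.5597) (cross=35.698)
ex = (C−B)/|BC| = (0.5110,0.8596); ey = (-0.8596,0.5110)
P = B + 1.97·ex + -1.22·ey = (-0.0660,3.1913)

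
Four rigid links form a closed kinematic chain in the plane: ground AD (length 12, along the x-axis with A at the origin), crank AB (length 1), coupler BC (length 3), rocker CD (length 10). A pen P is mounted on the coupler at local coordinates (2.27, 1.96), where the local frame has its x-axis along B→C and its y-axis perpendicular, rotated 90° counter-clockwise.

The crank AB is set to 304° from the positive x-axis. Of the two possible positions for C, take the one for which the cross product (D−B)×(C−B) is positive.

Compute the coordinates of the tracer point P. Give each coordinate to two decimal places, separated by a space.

0.10 2.13

A=(0,0), D=(12.00,0)
B = A + 1.00·(cos304°, sin304°) = (0.5592, -0.8290)
|BD| = 11.4708
circle(B,3.00) ∩ circle(D,10.00): a=1.7688, h=2.4231
  candidates: C₊=(2.1483,1.7155) cross=27.795; C₋=(2.4985,-3.1179) cross=-27.795
  mode + wants cross > 0 → take C=(2.1483,1.7155) (cross=27.795)
ex = (C−B)/|BC| = (0.5297,0.8482); ey = (-0.8482,0.5297)
P = B + 2.27·ex + 1.96·ey = (0.0991,2.1345)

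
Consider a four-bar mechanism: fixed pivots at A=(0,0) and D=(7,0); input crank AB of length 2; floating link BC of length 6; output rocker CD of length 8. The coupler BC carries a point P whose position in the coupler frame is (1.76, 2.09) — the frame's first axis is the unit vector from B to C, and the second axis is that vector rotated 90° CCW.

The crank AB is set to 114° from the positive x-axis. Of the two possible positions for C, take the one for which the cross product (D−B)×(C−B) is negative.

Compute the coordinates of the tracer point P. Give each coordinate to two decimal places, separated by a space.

1.53 0.42

A=(0,0), D=(7.00,0)
B = A + 2.00·(cos114°, sin114°) = (-0.8135, 1.8271)
|BD| = 8.0243
circle(B,6.00) ∩ circle(D,8.00): a=2.2674, h=5.5551
  candidates: C₊=(2.6593,6.7200) cross=44.575; C₋=(0.1295,-4.0983) cross=-44.575
  mode - wants cross < 0 → take C=(0.1295,-4.0983) (cross=-44.575)
ex = (C−B)/|BC| = (0.1572,-0.9876); ey = (0.9876,0.1572)
P = B + 1.76·ex + 2.09·ey = (1.5272,0.4174)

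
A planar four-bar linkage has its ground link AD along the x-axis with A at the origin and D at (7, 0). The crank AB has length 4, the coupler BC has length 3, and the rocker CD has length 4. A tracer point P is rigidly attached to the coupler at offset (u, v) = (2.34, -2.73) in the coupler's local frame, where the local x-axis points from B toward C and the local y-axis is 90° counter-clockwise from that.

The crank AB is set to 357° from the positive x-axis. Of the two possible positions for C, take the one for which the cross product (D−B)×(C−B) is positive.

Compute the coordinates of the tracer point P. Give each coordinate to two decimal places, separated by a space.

6.83 2.00

A=(0,0), D=(7.00,0)
B = A + 4.00·(cos357°, sin357°) = (3.9945, -0.2093)
|BD| = 3.0128
circle(B,3.00) ∩ circle(D,4.00): a=0.3447, h=2.9801
  candidates: C₊=(4.1313,2.7875) cross=8.978; C₋=(4.5454,-3.1583) cross=-8.978
  mode + wants cross > 0 → take C=(4.1313,2.7875) (cross=8.978)
ex = (C−B)/|BC| = (0.0456,0.9990); ey = (-0.9990,0.0456)
P = B + 2.34·ex + -2.73·ey = (6.8283,2.0038)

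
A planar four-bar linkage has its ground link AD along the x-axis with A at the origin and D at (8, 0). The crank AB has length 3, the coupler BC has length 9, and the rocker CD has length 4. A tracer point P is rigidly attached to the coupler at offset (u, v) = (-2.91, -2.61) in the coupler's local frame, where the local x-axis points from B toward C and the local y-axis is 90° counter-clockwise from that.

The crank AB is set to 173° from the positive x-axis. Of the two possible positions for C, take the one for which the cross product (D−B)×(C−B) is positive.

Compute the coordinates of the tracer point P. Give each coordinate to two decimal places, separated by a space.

A=(0,0), D=(8.00,0)
B = A + 3.00·(cos173°, sin173°) = (-2.9776, 0.3656)
|BD| = 10.9837
circle(B,9.00) ∩ circle(D,4.00): a=8.4508, h=3.0958
  candidates: C₊=(5.5715,3.1784) cross=34.004; C₋=(5.3654,-3.0098) cross=-34.004
  mode + wants cross > 0 → take C=(5.5715,3.1784) (cross=34.004)
ex = (C−B)/|BC| = (0.9499,0.3125); ey = (-0.3125,0.9499)
P = B + -2.91·ex + -2.61·ey = (-4.9261,-3.0231)

-4.93 -3.02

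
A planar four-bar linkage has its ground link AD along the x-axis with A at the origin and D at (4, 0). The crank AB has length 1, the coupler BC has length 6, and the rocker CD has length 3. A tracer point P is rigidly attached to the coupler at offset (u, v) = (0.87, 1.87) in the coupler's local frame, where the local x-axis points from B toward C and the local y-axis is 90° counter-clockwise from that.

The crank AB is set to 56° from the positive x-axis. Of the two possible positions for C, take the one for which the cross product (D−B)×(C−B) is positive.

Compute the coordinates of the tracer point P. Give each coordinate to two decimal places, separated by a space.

A=(0,0), D=(4.00,0)
B = A + 1.00·(cos56°, sin56°) = (0.5592, 0.8290)
|BD| = 3.5393
circle(B,6.00) ∩ circle(D,3.00): a=5.5840, h=2.1953
  candidates: C₊=(6.5020,1.6552) cross=7.770; C₋=(5.4736,-2.6131) cross=-7.770
  mode + wants cross > 0 → take C=(6.5020,1.6552) (cross=7.770)
ex = (C−B)/|BC| = (0.9905,0.1377); ey = (-0.1377,0.9905)
P = B + 0.87·ex + 1.87·ey = (1.1634,2.8010)

1.16 2.80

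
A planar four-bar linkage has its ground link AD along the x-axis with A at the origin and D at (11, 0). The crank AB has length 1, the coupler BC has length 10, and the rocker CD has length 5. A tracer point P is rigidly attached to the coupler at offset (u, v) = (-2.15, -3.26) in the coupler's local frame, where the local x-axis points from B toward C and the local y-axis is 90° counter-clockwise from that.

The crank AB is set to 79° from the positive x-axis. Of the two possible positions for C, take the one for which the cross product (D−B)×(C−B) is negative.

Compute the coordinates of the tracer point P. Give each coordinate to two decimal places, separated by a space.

A=(0,0), D=(11.00,0)
B = A + 1.00·(cos79°, sin79°) = (0.1908, 0.9816)
|BD| = 10.8537
circle(B,10.00) ∩ circle(D,5.00): a=8.8819, h=4.5948
  candidates: C₊=(9.4519,4.7543) cross=49.870; C₋=(8.6207,-4.3976) cross=-49.870
  mode - wants cross < 0 → take C=(8.6207,-4.3976) (cross=-49.870)
ex = (C−B)/|BC| = (0.8430,-0.5379); ey = (0.5379,0.8430)
P = B + -2.15·ex + -3.26·ey = (-3.3753,-0.6100)

-3.38 -0.61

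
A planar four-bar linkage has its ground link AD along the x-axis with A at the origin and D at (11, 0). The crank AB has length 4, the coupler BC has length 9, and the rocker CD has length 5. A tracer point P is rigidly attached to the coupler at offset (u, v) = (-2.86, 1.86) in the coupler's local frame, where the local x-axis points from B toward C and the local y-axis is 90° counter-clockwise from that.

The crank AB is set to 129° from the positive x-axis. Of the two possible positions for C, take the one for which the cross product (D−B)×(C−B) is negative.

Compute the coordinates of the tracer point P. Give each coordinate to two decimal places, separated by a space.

A=(0,0), D=(11.00,0)
B = A + 4.00·(cos129°, sin129°) = (-2.5173, 3.1086)
|BD| = 13.8701
circle(B,9.00) ∩ circle(D,5.00): a=8.9538, h=0.9109
  candidates: C₊=(6.4129,1.9896) cross=12.634; C₋=(6.0046,0.2142) cross=-12.634
  mode - wants cross < 0 → take C=(6.0046,0.2142) (cross=-12.634)
ex = (C−B)/|BC| = (0.9469,-0.3216); ey = (0.3216,0.9469)
P = B + -2.86·ex + 1.86·ey = (-4.6272,5.7896)

-4.63 5.79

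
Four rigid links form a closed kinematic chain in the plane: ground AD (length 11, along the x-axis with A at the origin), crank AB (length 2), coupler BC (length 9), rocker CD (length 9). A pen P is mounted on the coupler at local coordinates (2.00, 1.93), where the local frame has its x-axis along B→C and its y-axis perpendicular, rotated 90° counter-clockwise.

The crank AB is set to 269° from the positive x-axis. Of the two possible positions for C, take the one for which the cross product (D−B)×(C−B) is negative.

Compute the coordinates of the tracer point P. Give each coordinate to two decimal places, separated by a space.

2.74 -1.86

A=(0,0), D=(11.00,0)
B = A + 2.00·(cos269°, sin269°) = (-0.0349, -1.9997)
|BD| = 11.2146
circle(B,9.00) ∩ circle(D,9.00): a=5.6073, h=7.0397
  candidates: C₊=(4.2273,5.9271) cross=78.948; C₋=(6.7378,-7.9268) cross=-78.948
  mode - wants cross < 0 → take C=(6.7378,-7.9268) (cross=-78.948)
ex = (C−B)/|BC| = (0.7525,-0.6586); ey = (0.6586,0.7525)
P = B + 2.00·ex + 1.93·ey = (2.7412,-1.8645)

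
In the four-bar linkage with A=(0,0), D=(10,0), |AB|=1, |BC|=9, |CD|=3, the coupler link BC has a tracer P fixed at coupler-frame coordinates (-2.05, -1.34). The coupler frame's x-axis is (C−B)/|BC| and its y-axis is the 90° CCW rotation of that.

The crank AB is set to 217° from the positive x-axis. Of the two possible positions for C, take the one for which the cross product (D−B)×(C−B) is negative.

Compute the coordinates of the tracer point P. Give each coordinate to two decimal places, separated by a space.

-3.06 -1.54

A=(0,0), D=(10.00,0)
B = A + 1.00·(cos217°, sin217°) = (-0.7986, -0.6018)
|BD| = 10.8154
circle(B,9.00) ∩ circle(D,3.00): a=8.7363, h=2.1627
  candidates: C₊=(7.8038,2.0437) cross=23.391; C₋=(8.0445,-2.2750) cross=-23.391
  mode - wants cross < 0 → take C=(8.0445,-2.2750) (cross=-23.391)
ex = (C−B)/|BC| = (0.9826,-0.1859); ey = (0.1859,0.9826)
P = B + -2.05·ex + -1.34·ey = (-3.0620,-1.5373)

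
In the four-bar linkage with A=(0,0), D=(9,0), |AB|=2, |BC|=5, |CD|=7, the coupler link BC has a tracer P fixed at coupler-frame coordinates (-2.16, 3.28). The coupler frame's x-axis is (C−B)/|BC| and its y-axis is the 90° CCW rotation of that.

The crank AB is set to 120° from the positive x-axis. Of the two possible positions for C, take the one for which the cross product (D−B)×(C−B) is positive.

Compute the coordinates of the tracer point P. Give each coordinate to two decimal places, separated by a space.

-4.48 3.55

A=(0,0), D=(9.00,0)
B = A + 2.00·(cos120°, sin120°) = (-1.0000, 1.7321)
|BD| = 10.1489
circle(B,5.00) ∩ circle(D,7.00): a=3.8921, h=3.1388
  candidates: C₊=(3.3706,4.1605) cross=31.855; C₋=(2.2993,-2.0249) cross=-31.855
  mode + wants cross > 0 → take C=(3.3706,4.1605) (cross=31.855)
ex = (C−B)/|BC| = (0.8741,0.4857); ey = (-0.4857,0.8741)
P = B + -2.16·ex + 3.28·ey = (-4.4812,3.5501)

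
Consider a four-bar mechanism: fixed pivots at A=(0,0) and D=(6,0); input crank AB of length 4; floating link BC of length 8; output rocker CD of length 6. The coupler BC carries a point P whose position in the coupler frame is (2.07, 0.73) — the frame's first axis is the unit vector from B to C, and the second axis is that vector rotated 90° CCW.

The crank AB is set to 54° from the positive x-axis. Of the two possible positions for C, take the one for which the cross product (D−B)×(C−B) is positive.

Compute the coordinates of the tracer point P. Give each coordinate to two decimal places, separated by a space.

4.32 4.21

A=(0,0), D=(6.00,0)
B = A + 4.00·(cos54°, sin54°) = (2.3511, 3.2361)
|BD| = 4.8771
circle(B,8.00) ∩ circle(D,6.00): a=5.3091, h=5.9844
  candidates: C₊=(10.2940,4.1907) cross=29.187; C₋=(2.3524,-4.7639) cross=-29.187
  mode + wants cross > 0 → take C=(10.2940,4.1907) (cross=29.187)
ex = (C−B)/|BC| = (0.9929,0.1193); ey = (-0.1193,0.9929)
P = B + 2.07·ex + 0.73·ey = (4.3192,4.2079)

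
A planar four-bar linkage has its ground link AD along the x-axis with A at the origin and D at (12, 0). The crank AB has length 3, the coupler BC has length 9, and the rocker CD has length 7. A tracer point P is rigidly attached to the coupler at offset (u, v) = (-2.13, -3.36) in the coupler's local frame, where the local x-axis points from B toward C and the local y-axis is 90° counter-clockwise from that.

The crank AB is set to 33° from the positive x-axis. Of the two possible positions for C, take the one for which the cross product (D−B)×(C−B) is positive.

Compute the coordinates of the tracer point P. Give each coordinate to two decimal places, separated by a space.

A=(0,0), D=(12.00,0)
B = A + 3.00·(cos33°, sin33°) = (2.5160, 1.6339)
|BD| = 9.6237
circle(B,9.00) ∩ circle(D,7.00): a=6.4744, h=6.2516
  candidates: C₊=(9.9578,6.6955) cross=60.163; C₋=(7.8350,-5.6261) cross=-60.163
  mode + wants cross > 0 → take C=(9.9578,6.6955) (cross=60.163)
ex = (C−B)/|BC| = (0.8269,0.5624); ey = (-0.5624,0.8269)
P = B + -2.13·ex + -3.36·ey = (2.6444,-2.3423)

2.64 -2.34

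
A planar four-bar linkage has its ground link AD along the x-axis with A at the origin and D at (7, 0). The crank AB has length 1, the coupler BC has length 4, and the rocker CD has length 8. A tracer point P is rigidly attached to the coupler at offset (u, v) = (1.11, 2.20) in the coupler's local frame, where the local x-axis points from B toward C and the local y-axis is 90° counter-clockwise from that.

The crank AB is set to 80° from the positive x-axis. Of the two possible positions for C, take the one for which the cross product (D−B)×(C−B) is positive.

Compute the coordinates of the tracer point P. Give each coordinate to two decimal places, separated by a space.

A=(0,0), D=(7.00,0)
B = A + 1.00·(cos80°, sin80°) = (0.1736, 0.9848)
|BD| = 6.8970
circle(B,4.00) ∩ circle(D,8.00): a=-0.0313, h=3.9999
  candidates: C₊=(0.7138,4.9482) cross=27.587; C₋=(-0.4284,-2.9696) cross=-27.587
  mode + wants cross > 0 → take C=(0.7138,4.9482) (cross=27.587)
ex = (C−B)/|BC| = (0.1351,0.9908); ey = (-0.9908,0.1351)
P = B + 1.11·ex + 2.20·ey = (-1.8563,2.3817)

-1.86 2.38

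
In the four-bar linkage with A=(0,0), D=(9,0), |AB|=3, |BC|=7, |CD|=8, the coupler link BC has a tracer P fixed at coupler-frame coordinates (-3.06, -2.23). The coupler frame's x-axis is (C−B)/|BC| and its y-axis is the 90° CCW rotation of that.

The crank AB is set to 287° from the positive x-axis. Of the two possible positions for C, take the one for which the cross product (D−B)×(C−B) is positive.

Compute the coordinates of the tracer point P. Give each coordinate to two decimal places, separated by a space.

2.54 -6.27

A=(0,0), D=(9.00,0)
B = A + 3.00·(cos287°, sin287°) = (0.8771, -2.8689)
|BD| = 8.6146
circle(B,7.00) ∩ circle(D,8.00): a=3.4367, h=6.0983
  candidates: C₊=(2.0867,4.0258) cross=52.534; C₋=(6.1485,-7.4746) cross=-52.534
  mode + wants cross > 0 → take C=(2.0867,4.0258) (cross=52.534)
ex = (C−B)/|BC| = (0.1728,0.9850); ey = (-0.9850,0.1728)
P = B + -3.06·ex + -2.23·ey = (2.5448,-6.2682)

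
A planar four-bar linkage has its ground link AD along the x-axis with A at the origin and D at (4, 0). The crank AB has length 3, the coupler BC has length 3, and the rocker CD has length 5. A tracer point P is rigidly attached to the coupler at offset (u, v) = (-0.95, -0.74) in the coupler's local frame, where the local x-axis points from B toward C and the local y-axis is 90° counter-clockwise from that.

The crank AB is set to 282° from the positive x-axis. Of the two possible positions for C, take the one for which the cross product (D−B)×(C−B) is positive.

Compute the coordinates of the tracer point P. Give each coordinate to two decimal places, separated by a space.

A=(0,0), D=(4.00,0)
B = A + 3.00·(cos282°, sin282°) = (0.6237, -2.9344)
|BD| = 4.4733
circle(B,3.00) ∩ circle(D,5.00): a=0.4482, h=2.9663
  candidates: C₊=(-0.9839,-0.4015) cross=13.269; C₋=(2.9079,-4.8793) cross=-13.269
  mode + wants cross > 0 → take C=(-0.9839,-0.4015) (cross=13.269)
ex = (C−B)/|BC| = (-0.5359,0.8443); ey = (-0.8443,-0.5359)
P = B + -0.95·ex + -0.74·ey = (1.7576,-3.3400)

1.76 -3.34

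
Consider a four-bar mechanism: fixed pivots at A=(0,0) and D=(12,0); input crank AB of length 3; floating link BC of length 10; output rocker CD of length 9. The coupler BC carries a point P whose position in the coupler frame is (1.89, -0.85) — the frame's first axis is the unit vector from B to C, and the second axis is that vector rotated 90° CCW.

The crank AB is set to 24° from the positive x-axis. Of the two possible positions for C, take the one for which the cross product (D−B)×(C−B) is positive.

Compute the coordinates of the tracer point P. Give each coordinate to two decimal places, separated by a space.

A=(0,0), D=(12.00,0)
B = A + 3.00·(cos24°, sin24°) = (2.7406, 1.2202)
|BD| = 9.3394
circle(B,10.00) ∩ circle(D,9.00): a=5.6869, h=8.2255
  candidates: C₊=(9.4535,8.6322) cross=76.822; C₋=(7.3041,-7.6778) cross=-76.822
  mode + wants cross > 0 → take C=(9.4535,8.6322) (cross=76.822)
ex = (C−B)/|BC| = (0.6713,0.7412); ey = (-0.7412,0.6713)
P = B + 1.89·ex + -0.85·ey = (4.6394,2.0505)

4.64 2.05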